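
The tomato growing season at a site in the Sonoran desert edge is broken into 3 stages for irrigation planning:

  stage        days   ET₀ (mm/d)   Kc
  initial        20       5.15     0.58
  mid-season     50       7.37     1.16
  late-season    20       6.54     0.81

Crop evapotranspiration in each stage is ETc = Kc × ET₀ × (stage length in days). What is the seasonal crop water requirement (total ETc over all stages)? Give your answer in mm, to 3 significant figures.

593 mm

initial: 0.58 × 5.15 × 20 = 59.74 mm
mid-season: 1.16 × 7.37 × 50 = 427.46 mm
late-season: 0.81 × 6.54 × 20 = 105.95 mm
Seasonal total = 593.15 mm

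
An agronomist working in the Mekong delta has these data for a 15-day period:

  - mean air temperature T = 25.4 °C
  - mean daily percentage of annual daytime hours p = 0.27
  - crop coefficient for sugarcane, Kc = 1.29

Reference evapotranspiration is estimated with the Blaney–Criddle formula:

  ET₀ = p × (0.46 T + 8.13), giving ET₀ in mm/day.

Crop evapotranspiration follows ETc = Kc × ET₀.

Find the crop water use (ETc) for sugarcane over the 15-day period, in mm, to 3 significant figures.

104 mm

ET₀ = 0.27 × (0.46 × 25.4 + 8.13) = 0.27 × 19.814 = 5.3498 mm/d
ETc = Kc × ET₀ = 1.29 × 5.3498 = 6.9012 mm/d
Over 15 days: 6.9012 × 15 = 103.518 mm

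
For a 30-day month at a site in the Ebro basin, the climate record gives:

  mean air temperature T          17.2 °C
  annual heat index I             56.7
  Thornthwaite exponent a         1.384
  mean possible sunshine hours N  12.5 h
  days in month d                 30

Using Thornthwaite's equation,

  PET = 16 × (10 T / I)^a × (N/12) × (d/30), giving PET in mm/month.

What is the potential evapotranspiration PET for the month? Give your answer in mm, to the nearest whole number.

77 mm

10T/I = 10 × 17.2 / 56.7 = 3.0335
(10T/I)^a = 3.0335^1.384 = 4.6453
Uncorrected PET = 16 × 4.6453 = 74.325 mm
Correction = (N/12)(d/30) = (12.5/12)(30/30) = 1.0417
PET = 74.325 × 1.0417 = 77.424 mm/month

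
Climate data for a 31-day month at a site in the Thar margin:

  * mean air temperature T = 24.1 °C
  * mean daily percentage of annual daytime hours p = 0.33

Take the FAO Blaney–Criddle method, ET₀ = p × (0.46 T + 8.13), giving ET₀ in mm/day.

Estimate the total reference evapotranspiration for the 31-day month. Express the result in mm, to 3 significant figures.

ET₀ = 0.33 × (0.46 × 24.1 + 8.13) = 0.33 × 19.216 = 6.3413 mm/d
Monthly total = 6.3413 × 31 = 196.580 mm

197 mm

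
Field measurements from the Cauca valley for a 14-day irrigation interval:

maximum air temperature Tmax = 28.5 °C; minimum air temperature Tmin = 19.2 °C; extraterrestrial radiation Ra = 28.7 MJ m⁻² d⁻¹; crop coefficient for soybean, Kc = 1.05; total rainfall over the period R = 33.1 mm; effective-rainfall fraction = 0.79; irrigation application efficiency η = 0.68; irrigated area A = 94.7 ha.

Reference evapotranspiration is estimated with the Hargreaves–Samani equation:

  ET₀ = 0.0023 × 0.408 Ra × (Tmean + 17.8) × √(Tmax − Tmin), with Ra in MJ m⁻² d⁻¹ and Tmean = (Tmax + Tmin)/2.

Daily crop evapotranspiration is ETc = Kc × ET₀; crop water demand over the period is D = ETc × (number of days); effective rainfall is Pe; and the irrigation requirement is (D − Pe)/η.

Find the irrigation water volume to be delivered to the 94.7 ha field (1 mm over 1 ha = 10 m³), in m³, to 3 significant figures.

Tmean = (28.5 + 19.2)/2 = 23.85 °C
0.408 Ra = 0.408 × 28.7 = 11.7096 mm/d equivalent
ET₀ = 0.0023 × 11.7096 × (23.85 + 17.8) × √9.3 = 0.0023 × 11.7096 × 41.65 × 3.0496 = 3.4208 mm/d
ETc = Kc × ET₀ = 1.05 × 3.4208 = 3.5918 mm/d
Crop demand D = ETc × 14 d = 3.5918 × 14 = 50.285 mm
Pe = 0.79 × 33.1 = 26.149 mm
D − Pe = 50.285 − 26.149 = 24.136 mm
Gross irrigation = 24.136 / 0.68 = 35.494 mm
Volume = 35.494 mm × 94.7 ha × 10 = 33612.8 m³

33600 m³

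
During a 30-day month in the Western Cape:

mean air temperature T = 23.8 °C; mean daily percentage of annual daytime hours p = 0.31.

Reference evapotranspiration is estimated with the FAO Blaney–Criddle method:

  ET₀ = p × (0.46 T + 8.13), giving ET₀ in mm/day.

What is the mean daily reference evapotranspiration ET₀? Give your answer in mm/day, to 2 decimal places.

5.91 mm/day

ET₀ = 0.31 × (0.46 × 23.8 + 8.13) = 0.31 × 19.078 = 5.9142 mm/d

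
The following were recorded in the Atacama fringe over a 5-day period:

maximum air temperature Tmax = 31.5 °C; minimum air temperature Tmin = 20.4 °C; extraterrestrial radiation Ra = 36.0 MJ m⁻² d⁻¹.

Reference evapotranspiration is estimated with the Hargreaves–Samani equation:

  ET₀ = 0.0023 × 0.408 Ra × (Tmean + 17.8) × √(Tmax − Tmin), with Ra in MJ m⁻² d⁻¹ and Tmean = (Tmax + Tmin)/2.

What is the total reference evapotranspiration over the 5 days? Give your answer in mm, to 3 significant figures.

24.6 mm

Tmean = (31.5 + 20.4)/2 = 25.95 °C
0.408 Ra = 0.408 × 36.0 = 14.6880 mm/d equivalent
ET₀ = 0.0023 × 14.6880 × (25.95 + 17.8) × √11.1 = 0.0023 × 14.6880 × 43.75 × 3.3317 = 4.9242 mm/d
Over 5 days: 4.9242 × 5 = 24.621 mm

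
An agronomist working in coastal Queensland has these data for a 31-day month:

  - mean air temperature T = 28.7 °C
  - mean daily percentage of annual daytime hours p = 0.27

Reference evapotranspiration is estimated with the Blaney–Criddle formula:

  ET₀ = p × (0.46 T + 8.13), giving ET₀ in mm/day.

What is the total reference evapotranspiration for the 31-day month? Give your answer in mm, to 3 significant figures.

179 mm

ET₀ = 0.27 × (0.46 × 28.7 + 8.13) = 0.27 × 21.332 = 5.7596 mm/d
Monthly total = 5.7596 × 31 = 178.548 mm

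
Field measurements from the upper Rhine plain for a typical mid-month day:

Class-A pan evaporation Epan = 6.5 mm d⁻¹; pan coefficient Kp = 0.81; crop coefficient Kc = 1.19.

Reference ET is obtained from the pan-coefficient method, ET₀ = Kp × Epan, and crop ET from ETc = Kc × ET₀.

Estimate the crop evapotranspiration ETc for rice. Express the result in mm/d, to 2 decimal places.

ET₀ = 0.81 × 6.5 = 5.2650 mm/d
ETc = Kc × ET₀ = 1.19 × 5.2650 = 6.2654 mm/d

6.27 mm/d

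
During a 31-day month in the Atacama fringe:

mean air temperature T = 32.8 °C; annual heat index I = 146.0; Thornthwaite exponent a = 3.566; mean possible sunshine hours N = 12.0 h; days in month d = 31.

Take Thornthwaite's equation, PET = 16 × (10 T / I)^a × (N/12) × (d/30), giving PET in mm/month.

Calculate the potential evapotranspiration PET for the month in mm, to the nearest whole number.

296 mm

10T/I = 10 × 32.8 / 146.0 = 2.2466
(10T/I)^a = 2.2466^3.566 = 17.9284
Uncorrected PET = 16 × 17.9284 = 286.854 mm
Correction = (N/12)(d/30) = (12.0/12)(31/30) = 1.0333
PET = 286.854 × 1.0333 = 296.406 mm/month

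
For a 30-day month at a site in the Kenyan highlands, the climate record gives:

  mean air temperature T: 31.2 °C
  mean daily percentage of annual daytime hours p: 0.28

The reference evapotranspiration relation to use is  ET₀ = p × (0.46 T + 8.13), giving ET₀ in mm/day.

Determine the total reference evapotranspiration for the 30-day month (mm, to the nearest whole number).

ET₀ = 0.28 × (0.46 × 31.2 + 8.13) = 0.28 × 22.482 = 6.2950 mm/d
Monthly total = 6.2950 × 30 = 188.850 mm

189 mm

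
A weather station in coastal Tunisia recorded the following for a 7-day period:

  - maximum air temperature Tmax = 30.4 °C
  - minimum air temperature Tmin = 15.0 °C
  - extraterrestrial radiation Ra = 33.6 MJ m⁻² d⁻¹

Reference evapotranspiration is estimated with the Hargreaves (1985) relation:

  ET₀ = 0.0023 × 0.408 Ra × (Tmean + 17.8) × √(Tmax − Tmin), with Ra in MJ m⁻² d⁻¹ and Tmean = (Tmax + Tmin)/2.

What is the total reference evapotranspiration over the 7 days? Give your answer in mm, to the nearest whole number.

Tmean = (30.4 + 15.0)/2 = 22.70 °C
0.408 Ra = 0.408 × 33.6 = 13.7088 mm/d equivalent
ET₀ = 0.0023 × 13.7088 × (22.70 + 17.8) × √15.4 = 0.0023 × 13.7088 × 40.50 × 3.9243 = 5.0112 mm/d
Over 7 days: 5.0112 × 7 = 35.078 mm

35 mm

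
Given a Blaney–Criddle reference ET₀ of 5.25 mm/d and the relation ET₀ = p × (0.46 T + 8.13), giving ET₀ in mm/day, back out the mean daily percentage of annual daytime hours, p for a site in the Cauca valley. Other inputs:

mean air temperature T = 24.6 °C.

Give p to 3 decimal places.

p = ET₀ / (0.46 T + 8.13) = 5.25 / (0.46 × 24.6 + 8.13) = 5.25 / 19.446 = 0.2700

0.270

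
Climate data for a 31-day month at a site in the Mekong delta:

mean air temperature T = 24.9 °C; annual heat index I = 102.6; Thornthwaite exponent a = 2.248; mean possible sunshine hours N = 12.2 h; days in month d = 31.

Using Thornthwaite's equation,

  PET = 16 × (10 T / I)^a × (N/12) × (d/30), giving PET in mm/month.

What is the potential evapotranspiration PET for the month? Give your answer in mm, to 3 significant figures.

123 mm

10T/I = 10 × 24.9 / 102.6 = 2.4269
(10T/I)^a = 2.4269^2.248 = 7.3383
Uncorrected PET = 16 × 7.3383 = 117.413 mm
Correction = (N/12)(d/30) = (12.2/12)(31/30) = 1.0506
PET = 117.413 × 1.0506 = 123.354 mm/month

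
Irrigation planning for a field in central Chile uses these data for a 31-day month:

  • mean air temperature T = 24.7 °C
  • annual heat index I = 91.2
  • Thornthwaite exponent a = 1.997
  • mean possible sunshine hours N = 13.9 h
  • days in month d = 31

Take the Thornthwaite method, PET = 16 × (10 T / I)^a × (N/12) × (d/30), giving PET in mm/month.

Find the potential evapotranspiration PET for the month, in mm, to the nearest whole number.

10T/I = 10 × 24.7 / 91.2 = 2.7083
(10T/I)^a = 2.7083^1.997 = 7.3130
Uncorrected PET = 16 × 7.3130 = 117.008 mm
Correction = (N/12)(d/30) = (13.9/12)(31/30) = 1.1969
PET = 117.008 × 1.1969 = 140.047 mm/month

140 mm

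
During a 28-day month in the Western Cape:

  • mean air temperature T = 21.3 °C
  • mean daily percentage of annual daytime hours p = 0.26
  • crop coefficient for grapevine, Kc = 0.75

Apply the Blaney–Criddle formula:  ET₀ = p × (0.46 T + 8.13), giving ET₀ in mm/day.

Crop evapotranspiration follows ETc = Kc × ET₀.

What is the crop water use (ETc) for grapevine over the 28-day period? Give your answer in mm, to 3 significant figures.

97.9 mm

ET₀ = 0.26 × (0.46 × 21.3 + 8.13) = 0.26 × 17.928 = 4.6613 mm/d
ETc = Kc × ET₀ = 0.75 × 4.6613 = 3.4960 mm/d
Over 28 days: 3.4960 × 28 = 97.888 mm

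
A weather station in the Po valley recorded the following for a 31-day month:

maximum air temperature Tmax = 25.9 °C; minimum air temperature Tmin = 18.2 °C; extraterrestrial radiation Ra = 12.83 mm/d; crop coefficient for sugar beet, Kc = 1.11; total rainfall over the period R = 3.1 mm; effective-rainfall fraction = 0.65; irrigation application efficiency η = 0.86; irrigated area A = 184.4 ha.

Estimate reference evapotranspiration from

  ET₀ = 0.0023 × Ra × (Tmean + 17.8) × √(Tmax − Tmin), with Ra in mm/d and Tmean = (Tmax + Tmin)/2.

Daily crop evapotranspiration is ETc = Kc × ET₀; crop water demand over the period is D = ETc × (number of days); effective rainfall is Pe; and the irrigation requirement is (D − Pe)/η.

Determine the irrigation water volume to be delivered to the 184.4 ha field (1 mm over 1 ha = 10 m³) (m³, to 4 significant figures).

Tmean = (25.9 + 18.2)/2 = 22.05 °C
ET₀ = 0.0023 × 12.83 × (22.05 + 17.8) × √7.7 = 0.0023 × 12.83 × 39.85 × 2.7749 = 3.2631 mm/d
ETc = Kc × ET₀ = 1.11 × 3.2631 = 3.6220 mm/d
Crop demand D = ETc × 31 d = 3.6220 × 31 = 112.282 mm
Pe = 0.65 × 3.1 = 2.015 mm
D − Pe = 112.282 − 2.015 = 110.267 mm
Gross irrigation = 110.267 / 0.86 = 128.217 mm
Volume = 128.217 mm × 184.4 ha × 10 = 236432.1 m³

236400 m³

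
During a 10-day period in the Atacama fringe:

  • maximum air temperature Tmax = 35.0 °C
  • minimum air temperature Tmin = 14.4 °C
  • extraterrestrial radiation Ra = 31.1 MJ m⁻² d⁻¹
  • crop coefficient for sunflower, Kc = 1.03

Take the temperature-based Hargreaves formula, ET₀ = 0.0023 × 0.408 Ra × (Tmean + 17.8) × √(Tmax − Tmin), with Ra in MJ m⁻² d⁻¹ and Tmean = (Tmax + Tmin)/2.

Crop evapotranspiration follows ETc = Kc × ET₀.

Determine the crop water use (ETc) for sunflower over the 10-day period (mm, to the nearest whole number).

58 mm

Tmean = (35.0 + 14.4)/2 = 24.70 °C
0.408 Ra = 0.408 × 31.1 = 12.6888 mm/d equivalent
ET₀ = 0.0023 × 12.6888 × (24.70 + 17.8) × √20.6 = 0.0023 × 12.6888 × 42.50 × 4.5387 = 5.6295 mm/d
ETc = Kc × ET₀ = 1.03 × 5.6295 = 5.7984 mm/d
Over 10 days: 5.7984 × 10 = 57.984 mm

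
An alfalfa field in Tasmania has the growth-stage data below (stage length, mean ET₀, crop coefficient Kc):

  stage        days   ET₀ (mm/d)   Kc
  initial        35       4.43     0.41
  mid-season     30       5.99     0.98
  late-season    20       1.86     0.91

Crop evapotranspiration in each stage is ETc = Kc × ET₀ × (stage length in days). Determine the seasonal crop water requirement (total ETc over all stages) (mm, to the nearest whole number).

initial: 0.41 × 4.43 × 35 = 63.57 mm
mid-season: 0.98 × 5.99 × 30 = 176.11 mm
late-season: 0.91 × 1.86 × 20 = 33.85 mm
Seasonal total = 273.53 mm

274 mm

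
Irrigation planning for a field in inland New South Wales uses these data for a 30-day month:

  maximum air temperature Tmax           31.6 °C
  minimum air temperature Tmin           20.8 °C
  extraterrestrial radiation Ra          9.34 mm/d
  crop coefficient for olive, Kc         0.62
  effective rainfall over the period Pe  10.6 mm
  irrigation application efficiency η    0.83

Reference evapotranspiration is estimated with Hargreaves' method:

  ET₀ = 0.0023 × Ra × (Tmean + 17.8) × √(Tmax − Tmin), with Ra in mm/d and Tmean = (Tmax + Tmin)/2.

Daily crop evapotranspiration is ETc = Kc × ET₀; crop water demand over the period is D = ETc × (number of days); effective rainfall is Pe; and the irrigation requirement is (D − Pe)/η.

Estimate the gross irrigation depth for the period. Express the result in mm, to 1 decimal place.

Tmean = (31.6 + 20.8)/2 = 26.20 °C
ET₀ = 0.0023 × 9.34 × (26.20 + 17.8) × √10.8 = 0.0023 × 9.34 × 44.00 × 3.2863 = 3.1062 mm/d
ETc = Kc × ET₀ = 0.62 × 3.1062 = 1.9258 mm/d
Crop demand D = ETc × 30 d = 1.9258 × 30 = 57.774 mm
D − Pe = 57.774 − 10.6 = 47.174 mm
Gross irrigation = 47.174 / 0.83 = 56.836 mm

56.8 mm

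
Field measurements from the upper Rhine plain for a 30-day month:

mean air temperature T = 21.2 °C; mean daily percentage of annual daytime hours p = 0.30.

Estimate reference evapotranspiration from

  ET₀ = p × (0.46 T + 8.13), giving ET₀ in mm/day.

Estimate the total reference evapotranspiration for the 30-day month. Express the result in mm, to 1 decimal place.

160.9 mm

ET₀ = 0.30 × (0.46 × 21.2 + 8.13) = 0.30 × 17.882 = 5.3646 mm/d
Monthly total = 5.3646 × 30 = 160.938 mm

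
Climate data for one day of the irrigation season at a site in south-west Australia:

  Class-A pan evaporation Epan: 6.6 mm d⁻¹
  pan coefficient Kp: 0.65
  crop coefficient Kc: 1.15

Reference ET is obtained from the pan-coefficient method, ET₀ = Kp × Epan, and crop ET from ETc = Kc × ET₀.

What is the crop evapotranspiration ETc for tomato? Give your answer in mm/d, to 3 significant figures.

ET₀ = 0.65 × 6.6 = 4.2900 mm/d
ETc = Kc × ET₀ = 1.15 × 4.2900 = 4.9335 mm/d

4.93 mm/d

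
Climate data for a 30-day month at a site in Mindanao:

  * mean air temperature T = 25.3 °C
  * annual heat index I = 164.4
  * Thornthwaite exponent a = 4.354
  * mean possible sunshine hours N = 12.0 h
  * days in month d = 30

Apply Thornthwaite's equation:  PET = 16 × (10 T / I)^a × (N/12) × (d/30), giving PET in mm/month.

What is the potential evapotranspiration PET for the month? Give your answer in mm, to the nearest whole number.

10T/I = 10 × 25.3 / 164.4 = 1.5389
(10T/I)^a = 1.5389^4.354 = 6.5330
Uncorrected PET = 16 × 6.5330 = 104.528 mm
Correction = (N/12)(d/30) = (12.0/12)(30/30) = 1.0000
PET = 104.528 × 1.0000 = 104.528 mm/month

105 mm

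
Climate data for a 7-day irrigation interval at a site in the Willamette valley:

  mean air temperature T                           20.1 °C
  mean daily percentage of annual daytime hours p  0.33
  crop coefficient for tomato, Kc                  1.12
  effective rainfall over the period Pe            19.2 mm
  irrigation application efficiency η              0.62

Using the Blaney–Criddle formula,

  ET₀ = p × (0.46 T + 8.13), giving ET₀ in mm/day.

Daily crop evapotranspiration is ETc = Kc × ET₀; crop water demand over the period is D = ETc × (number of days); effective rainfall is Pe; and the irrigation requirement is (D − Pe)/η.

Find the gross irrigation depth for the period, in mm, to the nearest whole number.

42 mm

ET₀ = 0.33 × (0.46 × 20.1 + 8.13) = 0.33 × 17.376 = 5.7341 mm/d
ETc = Kc × ET₀ = 1.12 × 5.7341 = 6.4222 mm/d
Crop demand D = ETc × 7 d = 6.4222 × 7 = 44.955 mm
D − Pe = 44.955 − 19.2 = 25.755 mm
Gross irrigation = 25.755 / 0.62 = 41.540 mm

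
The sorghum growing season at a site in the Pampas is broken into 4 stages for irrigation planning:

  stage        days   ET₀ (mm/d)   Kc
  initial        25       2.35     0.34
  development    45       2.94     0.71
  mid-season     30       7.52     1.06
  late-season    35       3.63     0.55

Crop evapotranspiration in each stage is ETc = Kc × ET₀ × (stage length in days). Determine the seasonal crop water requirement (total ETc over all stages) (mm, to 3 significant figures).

423 mm

initial: 0.34 × 2.35 × 25 = 19.98 mm
development: 0.71 × 2.94 × 45 = 93.93 mm
mid-season: 1.06 × 7.52 × 30 = 239.14 mm
late-season: 0.55 × 3.63 × 35 = 69.88 mm
Seasonal total = 422.93 mm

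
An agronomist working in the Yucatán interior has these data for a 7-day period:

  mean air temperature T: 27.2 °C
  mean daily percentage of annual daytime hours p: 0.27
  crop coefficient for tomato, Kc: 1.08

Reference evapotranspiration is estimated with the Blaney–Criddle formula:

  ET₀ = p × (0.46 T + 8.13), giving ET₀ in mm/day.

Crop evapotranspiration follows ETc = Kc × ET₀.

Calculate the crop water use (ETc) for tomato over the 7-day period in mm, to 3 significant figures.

ET₀ = 0.27 × (0.46 × 27.2 + 8.13) = 0.27 × 20.642 = 5.5733 mm/d
ETc = Kc × ET₀ = 1.08 × 5.5733 = 6.0192 mm/d
Over 7 days: 6.0192 × 7 = 42.134 mm

42.1 mm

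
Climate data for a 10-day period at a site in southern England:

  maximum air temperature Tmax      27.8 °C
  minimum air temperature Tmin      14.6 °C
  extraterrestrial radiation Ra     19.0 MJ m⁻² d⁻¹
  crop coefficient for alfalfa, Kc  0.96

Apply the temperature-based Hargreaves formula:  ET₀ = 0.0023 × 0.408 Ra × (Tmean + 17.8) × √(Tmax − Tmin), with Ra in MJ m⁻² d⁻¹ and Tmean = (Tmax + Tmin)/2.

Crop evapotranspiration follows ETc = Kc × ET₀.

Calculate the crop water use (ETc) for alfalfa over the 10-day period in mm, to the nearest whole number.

Tmean = (27.8 + 14.6)/2 = 21.20 °C
0.408 Ra = 0.408 × 19.0 = 7.7520 mm/d equivalent
ET₀ = 0.0023 × 7.7520 × (21.20 + 17.8) × √13.2 = 0.0023 × 7.7520 × 39.00 × 3.6332 = 2.5264 mm/d
ETc = Kc × ET₀ = 0.96 × 2.5264 = 2.4253 mm/d
Over 10 days: 2.4253 × 10 = 24.253 mm

24 mm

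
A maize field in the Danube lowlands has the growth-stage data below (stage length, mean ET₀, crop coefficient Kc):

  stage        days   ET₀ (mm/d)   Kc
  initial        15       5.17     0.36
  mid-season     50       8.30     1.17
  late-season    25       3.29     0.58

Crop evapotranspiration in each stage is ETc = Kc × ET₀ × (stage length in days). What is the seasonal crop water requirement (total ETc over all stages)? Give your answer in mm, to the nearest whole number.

561 mm

initial: 0.36 × 5.17 × 15 = 27.92 mm
mid-season: 1.17 × 8.30 × 50 = 485.55 mm
late-season: 0.58 × 3.29 × 25 = 47.71 mm
Seasonal total = 561.18 mm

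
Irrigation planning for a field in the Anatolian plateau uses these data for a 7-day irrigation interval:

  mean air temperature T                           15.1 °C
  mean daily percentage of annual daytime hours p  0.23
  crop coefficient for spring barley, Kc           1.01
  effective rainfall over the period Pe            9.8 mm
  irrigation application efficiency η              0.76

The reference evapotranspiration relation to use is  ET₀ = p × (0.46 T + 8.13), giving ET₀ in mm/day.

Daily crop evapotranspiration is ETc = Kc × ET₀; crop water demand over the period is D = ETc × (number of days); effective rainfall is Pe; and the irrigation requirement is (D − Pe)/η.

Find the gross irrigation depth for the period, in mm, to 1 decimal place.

ET₀ = 0.23 × (0.46 × 15.1 + 8.13) = 0.23 × 15.076 = 3.4675 mm/d
ETc = Kc × ET₀ = 1.01 × 3.4675 = 3.5022 mm/d
Crop demand D = ETc × 7 d = 3.5022 × 7 = 24.515 mm
D − Pe = 24.515 − 9.8 = 14.715 mm
Gross irrigation = 14.715 / 0.76 = 19.362 mm

19.4 mm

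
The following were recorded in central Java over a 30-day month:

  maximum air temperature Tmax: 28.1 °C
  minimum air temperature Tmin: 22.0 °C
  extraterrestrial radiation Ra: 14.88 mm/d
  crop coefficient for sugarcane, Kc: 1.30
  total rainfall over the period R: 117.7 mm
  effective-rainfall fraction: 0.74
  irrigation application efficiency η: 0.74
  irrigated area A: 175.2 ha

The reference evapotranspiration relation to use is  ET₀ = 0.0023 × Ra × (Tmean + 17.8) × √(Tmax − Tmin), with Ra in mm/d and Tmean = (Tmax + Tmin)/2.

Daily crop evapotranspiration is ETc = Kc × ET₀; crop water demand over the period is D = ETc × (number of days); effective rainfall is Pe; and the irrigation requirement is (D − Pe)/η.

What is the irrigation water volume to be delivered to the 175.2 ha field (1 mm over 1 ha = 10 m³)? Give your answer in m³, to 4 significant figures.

128200 m³

Tmean = (28.1 + 22.0)/2 = 25.05 °C
ET₀ = 0.0023 × 14.88 × (25.05 + 17.8) × √6.1 = 0.0023 × 14.88 × 42.85 × 2.4698 = 3.6220 mm/d
ETc = Kc × ET₀ = 1.30 × 3.6220 = 4.7086 mm/d
Crop demand D = ETc × 30 d = 4.7086 × 30 = 141.258 mm
Pe = 0.74 × 117.7 = 87.098 mm
D − Pe = 141.258 − 87.098 = 54.160 mm
Gross irrigation = 54.160 / 0.74 = 73.189 mm
Volume = 73.189 mm × 175.2 ha × 10 = 128227.1 m³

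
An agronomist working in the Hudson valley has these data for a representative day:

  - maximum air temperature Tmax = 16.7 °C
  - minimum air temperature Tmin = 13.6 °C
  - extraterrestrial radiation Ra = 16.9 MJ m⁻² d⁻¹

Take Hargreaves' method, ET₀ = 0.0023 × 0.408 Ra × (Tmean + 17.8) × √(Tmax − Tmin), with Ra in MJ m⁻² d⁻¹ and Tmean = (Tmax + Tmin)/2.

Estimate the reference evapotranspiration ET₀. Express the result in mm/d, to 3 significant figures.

Tmean = (16.7 + 13.6)/2 = 15.15 °C
0.408 Ra = 0.408 × 16.9 = 6.8952 mm/d equivalent
ET₀ = 0.0023 × 6.8952 × (15.15 + 17.8) × √3.1 = 0.0023 × 6.8952 × 32.95 × 1.7607 = 0.9201 mm/d

0.920 mm/d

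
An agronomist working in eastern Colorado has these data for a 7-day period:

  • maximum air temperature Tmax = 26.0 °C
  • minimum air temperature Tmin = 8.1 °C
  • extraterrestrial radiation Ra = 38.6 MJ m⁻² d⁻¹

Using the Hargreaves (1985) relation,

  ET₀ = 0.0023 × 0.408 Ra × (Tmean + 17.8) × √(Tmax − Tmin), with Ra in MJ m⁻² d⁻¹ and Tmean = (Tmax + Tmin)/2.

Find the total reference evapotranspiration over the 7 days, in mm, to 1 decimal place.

37.4 mm

Tmean = (26.0 + 8.1)/2 = 17.05 °C
0.408 Ra = 0.408 × 38.6 = 15.7488 mm/d equivalent
ET₀ = 0.0023 × 15.7488 × (17.05 + 17.8) × √17.9 = 0.0023 × 15.7488 × 34.85 × 4.2308 = 5.3407 mm/d
Over 7 days: 5.3407 × 7 = 37.385 mm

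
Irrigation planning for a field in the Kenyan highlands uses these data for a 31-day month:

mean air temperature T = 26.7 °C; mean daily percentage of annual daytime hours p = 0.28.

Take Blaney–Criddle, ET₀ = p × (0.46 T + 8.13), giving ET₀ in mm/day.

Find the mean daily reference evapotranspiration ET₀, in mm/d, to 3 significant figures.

ET₀ = 0.28 × (0.46 × 26.7 + 8.13) = 0.28 × 20.412 = 5.7154 mm/d

5.72 mm/d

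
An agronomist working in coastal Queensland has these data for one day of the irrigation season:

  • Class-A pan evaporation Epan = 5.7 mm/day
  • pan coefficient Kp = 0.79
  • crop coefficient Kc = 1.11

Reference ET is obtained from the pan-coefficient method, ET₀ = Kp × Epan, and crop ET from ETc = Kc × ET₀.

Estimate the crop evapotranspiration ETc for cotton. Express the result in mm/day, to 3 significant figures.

5.00 mm/day

ET₀ = 0.79 × 5.7 = 4.5030 mm/d
ETc = Kc × ET₀ = 1.11 × 4.5030 = 4.9983 mm/d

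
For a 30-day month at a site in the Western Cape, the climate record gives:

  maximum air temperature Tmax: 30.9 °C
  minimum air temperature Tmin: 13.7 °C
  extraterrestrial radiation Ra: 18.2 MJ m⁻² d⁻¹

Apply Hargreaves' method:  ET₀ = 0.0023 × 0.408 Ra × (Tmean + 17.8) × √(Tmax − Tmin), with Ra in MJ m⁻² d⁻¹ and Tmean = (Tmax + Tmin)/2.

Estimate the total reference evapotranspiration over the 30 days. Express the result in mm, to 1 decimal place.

Tmean = (30.9 + 13.7)/2 = 22.30 °C
0.408 Ra = 0.408 × 18.2 = 7.4256 mm/d equivalent
ET₀ = 0.0023 × 7.4256 × (22.30 + 17.8) × √17.2 = 0.0023 × 7.4256 × 40.10 × 4.1473 = 2.8403 mm/d
Over 30 days: 2.8403 × 30 = 85.209 mm

85.2 mm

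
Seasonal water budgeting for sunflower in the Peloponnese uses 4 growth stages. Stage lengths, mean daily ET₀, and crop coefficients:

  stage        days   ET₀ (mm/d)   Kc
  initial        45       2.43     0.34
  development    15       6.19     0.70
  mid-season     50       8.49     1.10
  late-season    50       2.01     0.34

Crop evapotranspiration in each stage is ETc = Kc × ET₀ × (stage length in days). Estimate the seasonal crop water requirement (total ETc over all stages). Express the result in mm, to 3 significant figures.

603 mm

initial: 0.34 × 2.43 × 45 = 37.18 mm
development: 0.70 × 6.19 × 15 = 65.00 mm
mid-season: 1.10 × 8.49 × 50 = 466.95 mm
late-season: 0.34 × 2.01 × 50 = 34.17 mm
Seasonal total = 603.30 mm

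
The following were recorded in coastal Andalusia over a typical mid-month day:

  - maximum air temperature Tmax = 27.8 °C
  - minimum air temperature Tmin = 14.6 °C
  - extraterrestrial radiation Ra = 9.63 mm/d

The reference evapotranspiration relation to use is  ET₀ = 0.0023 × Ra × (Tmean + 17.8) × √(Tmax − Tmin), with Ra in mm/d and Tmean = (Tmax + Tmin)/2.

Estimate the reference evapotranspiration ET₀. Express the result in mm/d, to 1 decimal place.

Tmean = (27.8 + 14.6)/2 = 21.20 °C
ET₀ = 0.0023 × 9.63 × (21.20 + 17.8) × √13.2 = 0.0023 × 9.63 × 39.00 × 3.6332 = 3.1384 mm/d

3.1 mm/d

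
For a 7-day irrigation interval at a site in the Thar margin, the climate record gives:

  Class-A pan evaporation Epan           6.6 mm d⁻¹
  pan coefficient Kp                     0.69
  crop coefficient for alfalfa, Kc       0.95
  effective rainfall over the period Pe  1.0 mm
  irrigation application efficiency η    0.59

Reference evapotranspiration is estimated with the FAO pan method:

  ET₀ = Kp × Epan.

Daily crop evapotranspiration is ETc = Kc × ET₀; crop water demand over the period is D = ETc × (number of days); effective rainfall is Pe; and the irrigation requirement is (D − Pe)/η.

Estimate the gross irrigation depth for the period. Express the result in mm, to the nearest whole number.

ET₀ = 0.69 × 6.6 = 4.5540 mm/d
ETc = Kc × ET₀ = 0.95 × 4.5540 = 4.3263 mm/d
Crop demand D = ETc × 7 d = 4.3263 × 7 = 30.284 mm
D − Pe = 30.284 − 1.0 = 29.284 mm
Gross irrigation = 29.284 / 0.59 = 49.634 mm

50 mm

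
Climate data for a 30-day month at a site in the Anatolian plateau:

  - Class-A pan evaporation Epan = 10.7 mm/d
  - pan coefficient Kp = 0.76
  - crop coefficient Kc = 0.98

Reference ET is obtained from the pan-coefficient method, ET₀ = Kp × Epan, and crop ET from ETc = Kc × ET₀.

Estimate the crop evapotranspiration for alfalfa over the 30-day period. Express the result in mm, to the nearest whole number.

ET₀ = 0.76 × 10.7 = 8.1320 mm/d
ETc = Kc × ET₀ = 0.98 × 8.1320 = 7.9694 mm/d
Over 30 days: 7.9694 × 30 = 239.082 mm

239 mm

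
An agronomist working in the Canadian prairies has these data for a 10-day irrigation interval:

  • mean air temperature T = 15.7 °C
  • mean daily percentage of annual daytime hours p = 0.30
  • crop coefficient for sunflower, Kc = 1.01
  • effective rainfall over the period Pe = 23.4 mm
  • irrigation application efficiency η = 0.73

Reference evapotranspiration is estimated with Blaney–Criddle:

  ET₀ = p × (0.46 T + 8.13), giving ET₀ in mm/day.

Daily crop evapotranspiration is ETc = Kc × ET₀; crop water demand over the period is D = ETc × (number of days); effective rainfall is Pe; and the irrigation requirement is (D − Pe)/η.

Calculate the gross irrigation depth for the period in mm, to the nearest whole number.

ET₀ = 0.30 × (0.46 × 15.7 + 8.13) = 0.30 × 15.352 = 4.6056 mm/d
ETc = Kc × ET₀ = 1.01 × 4.6056 = 4.6517 mm/d
Crop demand D = ETc × 10 d = 4.6517 × 10 = 46.517 mm
D − Pe = 46.517 − 23.4 = 23.117 mm
Gross irrigation = 23.117 / 0.73 = 31.667 mm

32 mm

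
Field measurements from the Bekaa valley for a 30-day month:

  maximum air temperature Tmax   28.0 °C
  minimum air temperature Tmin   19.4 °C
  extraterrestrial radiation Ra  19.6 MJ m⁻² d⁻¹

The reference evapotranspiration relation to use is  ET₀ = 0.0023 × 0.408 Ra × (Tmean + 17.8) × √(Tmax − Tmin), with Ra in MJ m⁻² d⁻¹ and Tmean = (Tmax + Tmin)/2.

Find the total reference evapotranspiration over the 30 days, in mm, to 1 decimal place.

Tmean = (28.0 + 19.4)/2 = 23.70 °C
0.408 Ra = 0.408 × 19.6 = 7.9968 mm/d equivalent
ET₀ = 0.0023 × 7.9968 × (23.70 + 17.8) × √8.6 = 0.0023 × 7.9968 × 41.50 × 2.9326 = 2.2384 mm/d
Over 30 days: 2.2384 × 30 = 67.152 mm

67.2 mm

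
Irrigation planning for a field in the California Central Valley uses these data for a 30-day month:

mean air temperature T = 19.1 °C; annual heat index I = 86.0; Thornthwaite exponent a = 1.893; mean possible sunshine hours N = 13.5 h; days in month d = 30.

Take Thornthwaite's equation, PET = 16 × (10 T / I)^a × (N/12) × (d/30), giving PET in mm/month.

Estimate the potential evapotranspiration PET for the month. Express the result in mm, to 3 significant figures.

10T/I = 10 × 19.1 / 86.0 = 2.2209
(10T/I)^a = 2.2209^1.893 = 4.5288
Uncorrected PET = 16 × 4.5288 = 72.461 mm
Correction = (N/12)(d/30) = (13.5/12)(30/30) = 1.1250
PET = 72.461 × 1.1250 = 81.519 mm/month

81.5 mm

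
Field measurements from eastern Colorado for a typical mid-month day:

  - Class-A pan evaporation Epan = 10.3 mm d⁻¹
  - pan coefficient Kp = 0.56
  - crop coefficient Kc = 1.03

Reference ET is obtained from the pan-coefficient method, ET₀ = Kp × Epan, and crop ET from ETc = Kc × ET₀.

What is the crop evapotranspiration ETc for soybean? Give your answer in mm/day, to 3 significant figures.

ET₀ = 0.56 × 10.3 = 5.7680 mm/d
ETc = Kc × ET₀ = 1.03 × 5.7680 = 5.9410 mm/d

5.94 mm/day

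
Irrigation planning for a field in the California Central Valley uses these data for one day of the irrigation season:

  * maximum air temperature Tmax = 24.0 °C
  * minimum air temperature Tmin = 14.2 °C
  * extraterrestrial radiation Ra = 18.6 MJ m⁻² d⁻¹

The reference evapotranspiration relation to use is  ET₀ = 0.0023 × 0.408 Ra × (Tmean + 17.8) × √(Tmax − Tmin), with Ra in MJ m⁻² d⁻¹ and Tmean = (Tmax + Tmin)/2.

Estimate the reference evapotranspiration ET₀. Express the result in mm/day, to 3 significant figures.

Tmean = (24.0 + 14.2)/2 = 19.10 °C
0.408 Ra = 0.408 × 18.6 = 7.5888 mm/d equivalent
ET₀ = 0.0023 × 7.5888 × (19.10 + 17.8) × √9.8 = 0.0023 × 7.5888 × 36.90 × 3.1305 = 2.0162 mm/d

2.02 mm/day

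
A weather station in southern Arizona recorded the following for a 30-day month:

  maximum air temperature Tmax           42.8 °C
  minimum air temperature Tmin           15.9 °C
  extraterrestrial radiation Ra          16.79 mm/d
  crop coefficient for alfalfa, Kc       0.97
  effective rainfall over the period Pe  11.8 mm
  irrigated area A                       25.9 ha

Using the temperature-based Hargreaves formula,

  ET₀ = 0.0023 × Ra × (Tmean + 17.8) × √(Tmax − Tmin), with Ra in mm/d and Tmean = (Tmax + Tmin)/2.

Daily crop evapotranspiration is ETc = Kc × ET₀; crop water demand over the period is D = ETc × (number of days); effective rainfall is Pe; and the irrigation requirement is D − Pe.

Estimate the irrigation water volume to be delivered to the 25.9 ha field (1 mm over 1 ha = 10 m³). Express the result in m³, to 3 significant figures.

68100 m³

Tmean = (42.8 + 15.9)/2 = 29.35 °C
ET₀ = 0.0023 × 16.79 × (29.35 + 17.8) × √26.9 = 0.0023 × 16.79 × 47.15 × 5.1865 = 9.4435 mm/d
ETc = Kc × ET₀ = 0.97 × 9.4435 = 9.1602 mm/d
Crop demand D = ETc × 30 d = 9.1602 × 30 = 274.806 mm
D − Pe = 274.806 − 11.8 = 263.006 mm
Volume = 263.006 mm × 25.9 ha × 10 = 68118.6 m³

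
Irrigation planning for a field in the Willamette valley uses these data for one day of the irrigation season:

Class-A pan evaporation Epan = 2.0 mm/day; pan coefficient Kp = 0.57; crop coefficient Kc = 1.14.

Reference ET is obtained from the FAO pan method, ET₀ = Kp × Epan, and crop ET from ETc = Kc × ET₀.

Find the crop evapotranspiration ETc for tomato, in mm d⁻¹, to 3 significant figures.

ET₀ = 0.57 × 2.0 = 1.1400 mm/d
ETc = Kc × ET₀ = 1.14 × 1.1400 = 1.2996 mm/d

1.30 mm d⁻¹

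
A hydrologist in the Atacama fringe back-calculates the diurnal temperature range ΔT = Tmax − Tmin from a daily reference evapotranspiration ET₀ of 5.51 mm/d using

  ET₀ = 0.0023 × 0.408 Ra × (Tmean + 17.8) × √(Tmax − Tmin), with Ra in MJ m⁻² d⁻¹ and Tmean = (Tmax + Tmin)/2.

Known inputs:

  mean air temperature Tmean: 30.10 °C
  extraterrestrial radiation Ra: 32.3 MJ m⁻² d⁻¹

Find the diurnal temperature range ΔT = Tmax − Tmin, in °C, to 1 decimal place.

√ΔT = ET₀ / [0.0023 × 0.408 × Ra × (Tmean+17.8)] = 5.51 / (0.0023 × 13.1784 × 47.90) = 3.7951
ΔT = 3.7951² = 14.403 °C

14.4 °C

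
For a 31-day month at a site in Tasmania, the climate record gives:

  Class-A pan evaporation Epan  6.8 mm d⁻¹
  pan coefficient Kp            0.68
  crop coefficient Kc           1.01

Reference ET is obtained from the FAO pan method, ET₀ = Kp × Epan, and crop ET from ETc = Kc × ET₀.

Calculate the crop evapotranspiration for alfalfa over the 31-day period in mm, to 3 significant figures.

145 mm

ET₀ = 0.68 × 6.8 = 4.6240 mm/d
ETc = Kc × ET₀ = 1.01 × 4.6240 = 4.6702 mm/d
Over 31 days: 4.6702 × 31 = 144.776 mm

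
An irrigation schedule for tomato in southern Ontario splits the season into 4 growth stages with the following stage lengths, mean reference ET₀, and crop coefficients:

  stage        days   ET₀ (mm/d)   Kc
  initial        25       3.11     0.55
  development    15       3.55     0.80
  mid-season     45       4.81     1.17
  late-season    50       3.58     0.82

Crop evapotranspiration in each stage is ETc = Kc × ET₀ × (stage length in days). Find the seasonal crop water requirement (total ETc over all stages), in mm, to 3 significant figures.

485 mm

initial: 0.55 × 3.11 × 25 = 42.76 mm
development: 0.80 × 3.55 × 15 = 42.60 mm
mid-season: 1.17 × 4.81 × 45 = 253.25 mm
late-season: 0.82 × 3.58 × 50 = 146.78 mm
Seasonal total = 485.39 mm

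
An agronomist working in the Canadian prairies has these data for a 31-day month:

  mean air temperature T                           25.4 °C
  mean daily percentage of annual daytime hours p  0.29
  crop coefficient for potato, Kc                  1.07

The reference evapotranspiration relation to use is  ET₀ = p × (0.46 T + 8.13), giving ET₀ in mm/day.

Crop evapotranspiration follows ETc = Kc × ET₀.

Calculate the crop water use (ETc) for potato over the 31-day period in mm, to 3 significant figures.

ET₀ = 0.29 × (0.46 × 25.4 + 8.13) = 0.29 × 19.814 = 5.7461 mm/d
ETc = Kc × ET₀ = 1.07 × 5.7461 = 6.1483 mm/d
Over 31 days: 6.1483 × 31 = 190.597 mm

191 mm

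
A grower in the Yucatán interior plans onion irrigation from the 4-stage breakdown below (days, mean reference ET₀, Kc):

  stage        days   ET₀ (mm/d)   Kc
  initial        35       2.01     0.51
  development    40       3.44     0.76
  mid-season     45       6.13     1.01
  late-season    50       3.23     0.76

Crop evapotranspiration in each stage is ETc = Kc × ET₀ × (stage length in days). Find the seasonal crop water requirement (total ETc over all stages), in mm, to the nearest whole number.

initial: 0.51 × 2.01 × 35 = 35.88 mm
development: 0.76 × 3.44 × 40 = 104.58 mm
mid-season: 1.01 × 6.13 × 45 = 278.61 mm
late-season: 0.76 × 3.23 × 50 = 122.74 mm
Seasonal total = 541.81 mm

542 mm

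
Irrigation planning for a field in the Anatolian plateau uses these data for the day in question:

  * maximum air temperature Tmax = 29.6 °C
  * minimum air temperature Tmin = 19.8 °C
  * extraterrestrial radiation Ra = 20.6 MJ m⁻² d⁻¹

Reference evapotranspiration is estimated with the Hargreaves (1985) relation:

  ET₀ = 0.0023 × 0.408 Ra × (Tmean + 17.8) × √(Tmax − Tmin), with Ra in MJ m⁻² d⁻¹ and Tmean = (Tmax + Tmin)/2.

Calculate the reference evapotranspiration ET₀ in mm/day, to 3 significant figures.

2.57 mm/day

Tmean = (29.6 + 19.8)/2 = 24.70 °C
0.408 Ra = 0.408 × 20.6 = 8.4048 mm/d equivalent
ET₀ = 0.0023 × 8.4048 × (24.70 + 17.8) × √9.8 = 0.0023 × 8.4048 × 42.50 × 3.1305 = 2.5719 mm/d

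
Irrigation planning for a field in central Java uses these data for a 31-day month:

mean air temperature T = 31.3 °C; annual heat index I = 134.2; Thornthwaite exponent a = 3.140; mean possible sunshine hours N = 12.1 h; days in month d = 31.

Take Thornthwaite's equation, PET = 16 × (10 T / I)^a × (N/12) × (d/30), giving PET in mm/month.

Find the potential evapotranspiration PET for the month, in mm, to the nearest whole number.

238 mm

10T/I = 10 × 31.3 / 134.2 = 2.3323
(10T/I)^a = 2.3323^3.140 = 14.2838
Uncorrected PET = 16 × 14.2838 = 228.541 mm
Correction = (N/12)(d/30) = (12.1/12)(31/30) = 1.0419
PET = 228.541 × 1.0419 = 238.117 mm/month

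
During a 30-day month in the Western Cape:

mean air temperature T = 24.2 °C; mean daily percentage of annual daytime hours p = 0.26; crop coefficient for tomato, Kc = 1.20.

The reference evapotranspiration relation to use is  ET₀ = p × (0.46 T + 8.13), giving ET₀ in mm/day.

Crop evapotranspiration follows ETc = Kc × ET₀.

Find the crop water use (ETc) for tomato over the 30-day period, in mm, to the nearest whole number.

180 mm

ET₀ = 0.26 × (0.46 × 24.2 + 8.13) = 0.26 × 19.262 = 5.0081 mm/d
ETc = Kc × ET₀ = 1.20 × 5.0081 = 6.0097 mm/d
Over 30 days: 6.0097 × 30 = 180.291 mm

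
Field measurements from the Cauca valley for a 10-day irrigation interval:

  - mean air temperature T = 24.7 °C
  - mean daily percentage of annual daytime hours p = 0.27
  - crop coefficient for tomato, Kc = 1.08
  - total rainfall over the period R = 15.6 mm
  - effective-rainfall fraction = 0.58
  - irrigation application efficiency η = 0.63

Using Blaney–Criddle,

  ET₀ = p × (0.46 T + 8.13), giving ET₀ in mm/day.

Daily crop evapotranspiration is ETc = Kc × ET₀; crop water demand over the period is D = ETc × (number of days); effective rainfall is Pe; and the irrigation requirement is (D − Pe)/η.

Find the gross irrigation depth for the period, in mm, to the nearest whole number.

ET₀ = 0.27 × (0.46 × 24.7 + 8.13) = 0.27 × 19.492 = 5.2628 mm/d
ETc = Kc × ET₀ = 1.08 × 5.2628 = 5.6838 mm/d
Crop demand D = ETc × 10 d = 5.6838 × 10 = 56.838 mm
Pe = 0.58 × 15.6 = 9.048 mm
D − Pe = 56.838 − 9.048 = 47.790 mm
Gross irrigation = 47.790 / 0.63 = 75.857 mm

76 mm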